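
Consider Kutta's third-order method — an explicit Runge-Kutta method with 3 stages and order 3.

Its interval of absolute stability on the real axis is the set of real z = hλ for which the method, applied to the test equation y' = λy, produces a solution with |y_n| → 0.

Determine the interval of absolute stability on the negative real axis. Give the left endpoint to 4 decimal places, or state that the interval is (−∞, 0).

z∈(-2.5127,0).

Test eqn y'=λy, z=hλ:
  order 3, 3-stage ⇒ R(z)=1+z+z^2/2+z^3/6
  (e.g. R(-1.16)=0.25265, |R|=0.25265)

Find x<0 with |R(x)|<1.
x=-1.16: |R|=0.2527
|R(-2.84)|=1.6249 |R(-2.66)|=1.2590 |R(-1.69)|=0.0664
Bisect:
  x_lo=-2.8184 |R|=1.5779  x_hi=-0.1459 |R|=0.8642
  mid=-1.48213 |R|=0.07359 →hi
  mid=-2.15024 |R|=0.49543 →hi
  mid=-2.48430 |R|=0.95384 →hi
  mid=-2.65133 |R|=1.24283 →lo
  mid=-2.56782 |R|=1.09287 →lo
  mid=-2.52606 |R|=1.02203 →lo
  mid=-2.50518 |R|=0.98761 →hi
  mid=-2.51562 |R|=1.00473 →lo
  mid=-2.51040 |R|=0.99615 →hi
  mid=-2.51301 |R|=1.00044 →lo
  ...
  [-2.51285,-2.51268] ⇒ x*=-2.5127
Stable set (-2.5127, 0).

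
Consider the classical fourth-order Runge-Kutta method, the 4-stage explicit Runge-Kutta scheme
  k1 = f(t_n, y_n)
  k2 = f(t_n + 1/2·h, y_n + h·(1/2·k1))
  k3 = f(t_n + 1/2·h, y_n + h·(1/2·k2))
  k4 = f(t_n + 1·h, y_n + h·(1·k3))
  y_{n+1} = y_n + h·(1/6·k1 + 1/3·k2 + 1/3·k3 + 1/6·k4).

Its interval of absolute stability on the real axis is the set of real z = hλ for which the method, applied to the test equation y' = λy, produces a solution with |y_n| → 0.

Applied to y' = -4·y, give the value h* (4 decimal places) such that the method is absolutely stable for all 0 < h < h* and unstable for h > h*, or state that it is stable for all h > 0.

(-2.7853,0); λ=-4 ⇒ h* = 0.6963.

Test eqn y'=λy, z=hλ:
  order 4, 4-stage ⇒ R(z)=1+z+z^2/2+z^3/6+z^4/24
  (e.g. R(-0.34)=0.71181, |R|=0.71181)

Need |R(x)|<1, x<0.
x=-0.34: |R|=0.7118
|R(-2.97)|=1.3161 |R(-2.74)|=0.9338 |R(-0.72)|=0.4882
Bisect:
  x_lo=-3.3071 |R|=2.1171  x_hi=-0.1307 |R|=0.8775
  mid=-1.71888 |R|=0.27570 →hi
  mid=-2.51298 |R|=0.66128 →hi
  mid=-2.91003 |R|=1.20494 →lo
  mid=-2.71150 |R|=0.89433 →hi
  mid=-2.81077 |R|=1.03909 →lo
  mid=-2.76114 |R|=0.96418 →hi
  mid=-2.78595 |R|=1.00099 →lo
  mid=-2.77354 |R|=0.98243 →hi
  mid=-2.77975 |R|=0.99167 →hi
  mid=-2.78285 |R|=0.99632 →hi
  ...
  [-2.78537,-2.78518] ⇒ x*=-2.7853
So |R|<1 on (-2.7853, 0).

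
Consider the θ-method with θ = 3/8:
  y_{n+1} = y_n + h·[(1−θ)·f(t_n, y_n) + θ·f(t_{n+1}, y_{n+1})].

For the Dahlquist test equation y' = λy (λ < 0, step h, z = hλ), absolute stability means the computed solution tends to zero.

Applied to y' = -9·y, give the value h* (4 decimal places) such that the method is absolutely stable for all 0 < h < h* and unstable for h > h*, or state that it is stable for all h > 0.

With y'=λy (z=hλ):
  y_{n+1} = y_n + z·[5/8·y_n + 3/8·y_{n+1}] ⇒ (1 − 3/8z)y_{n+1} = (1 + 5/8z)y_n
  Hence R(z) = (1 + 5/8z)/(1 − 3/8z).

Boundary: |R(x)|=1, x<0.
x=-1.76: |R|=0.0602
R=−1: 1+5/8x = −1+3/8x ⇒ -1/4x=2 ⇒ x=2/(-1/4)=-8.0000
Confirm numerically:
  x=-7.885: |R|=0.99273 <1
  x=-6.786: |R|=0.91438 <1
  x=-5.034: |R|=0.74323 <1
  x=-3.245: |R|=0.46377 <1
  x=-8.268: |R|=1.01634 >1
  x=-8.258: |R|=1.01574 >1
Stable set (-8.0000, 0).

(-8.0000,0); λ=-9 ⇒ h* = (8)/9 = 0.8889.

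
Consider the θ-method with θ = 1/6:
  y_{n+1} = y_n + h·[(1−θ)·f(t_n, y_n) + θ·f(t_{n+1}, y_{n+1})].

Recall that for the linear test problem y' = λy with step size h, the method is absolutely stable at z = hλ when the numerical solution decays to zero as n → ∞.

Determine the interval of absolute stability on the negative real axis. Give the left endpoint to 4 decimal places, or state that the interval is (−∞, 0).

With y'=λy (z=hλ):
  y_{n+1} = y_n + z·[5/6·y_n + 1/6·y_{n+1}] ⇒ (1 − 1/6z)y_{n+1} = (1 + 5/6z)y_n
  so R(z) = (1 + 5/6z)/(1 − 1/6z).

Boundary: |R(x)|=1, x<0.
x=-0.6: |R|=0.4545
R=−1: 1+5/6x = −1+1/6x ⇒ -2/3x=2 ⇒ x=2/(-2/3)=-3.0000
Confirm numerically:
  x=-2.899: |R|=0.95460 <1
  x=-2.286: |R|=0.65532 <1
  x=-1.645: |R|=0.29104 <1
  x=-1.310: |R|=0.07524 <1
  x=-3.275: |R|=1.11860 >1
  x=-3.158: |R|=1.06901 >1
Interval (-3.0000, 0).

z∈(-3.0000,0).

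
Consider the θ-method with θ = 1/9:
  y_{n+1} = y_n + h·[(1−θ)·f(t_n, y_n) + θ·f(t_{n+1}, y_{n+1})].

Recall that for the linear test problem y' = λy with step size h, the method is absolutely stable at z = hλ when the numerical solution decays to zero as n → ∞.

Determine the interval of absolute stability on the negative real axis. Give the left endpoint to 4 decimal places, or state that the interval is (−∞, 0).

With y'=λy (z=hλ):
  y_{n+1} = y_n + z·[8/9·y_n + 1/9·y_{n+1}] ⇒ (1 − 1/9z)y_{n+1} = (1 + 8/9z)y_n
  ⇒ R(z) = (1 + 8/9z)/(1 − 1/9z).

Need |R(x)|<1, x<0.
x=-0.34: |R|=0.6724
R=−1: 1+8/9x = −1+1/9x ⇒ -7/9x=2 ⇒ x=2/(-7/9)=-2.5714
Confirm numerically:
  x=-2.487: |R|=0.94855 <1
  x=-2.299: |R|=0.83122 <1
  x=-1.953: |R|=0.60477 <1
  x=-1.355: |R|=0.17769 <1
  x=-2.880: |R|=1.18182 >1
  x=-2.863: |R|=1.17205 >1
So |R|<1 on (-2.5714, 0).

z∈(-2.5714,0).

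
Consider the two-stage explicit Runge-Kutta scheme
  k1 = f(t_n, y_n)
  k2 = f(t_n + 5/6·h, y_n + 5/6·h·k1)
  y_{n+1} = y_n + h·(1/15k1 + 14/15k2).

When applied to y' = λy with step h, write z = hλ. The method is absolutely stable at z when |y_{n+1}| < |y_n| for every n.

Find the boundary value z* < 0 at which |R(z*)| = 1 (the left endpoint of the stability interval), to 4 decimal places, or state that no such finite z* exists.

left endpoint -1.2857.

On y'=λy, z=hλ:
  k1=λy_n ⇒ h·k1=z·y_n;  k2=λ(1+5/6z)y_n ⇒ h·k2=z(1+5/6z)y_n
  y_{n+1}/y_n = 1 + 1/15z + 14/15z(1+5/6z) = 1 + z + 7/9z²
  R(z) = 1 + z + 7/9z².

Boundary: |R(x)|=1, x<0.
x=-1.16: |R|=0.8866
R=1: x+7/9x²=0 ⇒ x=−9/7=-1.2857; min R=1−1/(4·7/9)=0.6786>−1
Confirm numerically:
  x=-1.168: |R|=0.89306 <1
  x=-1.085: |R|=0.83062 <1
  x=-1.039: |R|=0.80063 <1
  x=-1.866: |R|=1.84219 >1
  x=-1.511: |R|=1.26476 >1
  x=-1.332: |R|=1.04795 >1
So |R|<1 on (-1.2857, 0).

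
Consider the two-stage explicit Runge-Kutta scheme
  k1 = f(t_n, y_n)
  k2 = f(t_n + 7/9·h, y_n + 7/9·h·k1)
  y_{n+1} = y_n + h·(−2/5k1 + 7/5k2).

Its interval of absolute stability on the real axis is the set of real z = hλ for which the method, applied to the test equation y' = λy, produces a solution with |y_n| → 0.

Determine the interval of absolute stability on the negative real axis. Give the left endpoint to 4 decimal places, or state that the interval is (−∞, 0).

z∈(-0.9184,0).

Set f=λy, z=hλ:
  k1=λy_n ⇒ h·k1=z·y_n;  k2=λ(1+7/9z)y_n ⇒ h·k2=z(1+7/9z)y_n
  y_{n+1}/y_n = 1 − 2/5z + 7/5z(1+7/9z) = 1 + z + 49/45z²
  ⇒ R(z) = 1 + z + 49/45z².

Find x<0 with |R(x)|<1.
x=-1.15: |R|=1.2901
R=1: x+49/45x²=0 ⇒ x=−45/49=-0.9184; min R=1−1/(4·49/45)=0.7704>−1
Confirm numerically:
  x=-0.601: |R|=0.79231 <1
  x=-0.471: |R|=0.77056 <1
  x=-0.421: |R|=0.77200 <1
  x=-1.507: |R|=1.96592 >1
  x=-0.953: |R|=1.03594 >1
Stable set (-0.9184, 0).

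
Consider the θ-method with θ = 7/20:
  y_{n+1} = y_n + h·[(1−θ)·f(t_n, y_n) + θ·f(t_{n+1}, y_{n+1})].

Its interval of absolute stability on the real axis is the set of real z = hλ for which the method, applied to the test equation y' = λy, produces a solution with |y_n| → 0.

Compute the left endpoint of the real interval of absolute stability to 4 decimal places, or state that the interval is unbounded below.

left endpoint -6.6667.

On y'=λy, z=hλ:
  y_{n+1} = y_n + z·[13/20·y_n + 7/20·y_{n+1}] ⇒ (1 − 7/20z)y_{n+1} = (1 + 13/20z)y_n
  Hence R(z) = (1 + 13/20z)/(1 − 7/20z).

Boundary: |R(x)|=1, x<0.
x=-0.56: |R|=0.5318
R=−1: 1+13/20x = −1+7/20x ⇒ -3/10x=2 ⇒ x=2/(-3/10)=-6.6667
Confirm numerically:
  x=-6.005: |R|=0.93600 <1
  x=-4.143: |R|=0.69099 <1
  x=-2.878: |R|=0.43377 <1
  x=-7.157: |R|=1.04197 >1
  x=-6.850: |R|=1.01619 >1
So |R|<1 on (-6.6667, 0).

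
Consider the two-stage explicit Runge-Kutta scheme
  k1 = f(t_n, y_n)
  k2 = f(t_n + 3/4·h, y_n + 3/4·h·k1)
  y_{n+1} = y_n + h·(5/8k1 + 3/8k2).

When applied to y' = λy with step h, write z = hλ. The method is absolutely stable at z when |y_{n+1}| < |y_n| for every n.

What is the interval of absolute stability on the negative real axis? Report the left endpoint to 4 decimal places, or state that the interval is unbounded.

(-3.5556, 0).

Test eqn y'=λy, z=hλ:
  k1=λy_n ⇒ h·k1=z·y_n;  k2=λ(1+3/4z)y_n ⇒ h·k2=z(1+3/4z)y_n
  y_{n+1}/y_n = 1 + 5/8z + 3/8z(1+3/4z) = 1 + z + 9/32z²
  Hence R(z) = 1 + z + 9/32z².

Solve |R(x)|<1 on ℝ⁻.
x=-0.92: |R|=0.3181
R=1: x+9/32x²=0 ⇒ x=−32/9=-3.5556; min R=1−1/(4·9/32)=0.1111>−1
Confirm numerically:
  x=-2.407: |R|=0.22246 <1
  x=-2.319: |R|=0.19350 <1
  x=-2.079: |R|=0.13663 <1
  x=-4.034: |R|=1.54283 >1
  x=-3.704: |R|=1.15464 >1
So |R|<1 on (-3.5556, 0).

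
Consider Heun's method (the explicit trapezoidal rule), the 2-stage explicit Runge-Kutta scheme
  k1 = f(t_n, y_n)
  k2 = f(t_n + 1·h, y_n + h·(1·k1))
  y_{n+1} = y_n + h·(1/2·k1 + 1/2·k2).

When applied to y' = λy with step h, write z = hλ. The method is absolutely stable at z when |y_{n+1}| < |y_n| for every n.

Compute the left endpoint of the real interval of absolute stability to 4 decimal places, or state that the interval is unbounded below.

z* = -2.0000.

Test eqn y'=λy, z=hλ:
  order 2, 2-stage ⇒ R(z)=1+z+z^2/2
  (e.g. R(-0.52)=0.61520, |R|=0.61520)

Need |R(x)|<1, x<0.
x=-0.52: |R|=0.6152
|R(-1.91)|=0.9140 |R(-1.87)|=0.8785 |R(-0.65)|=0.5613
Bisect:
  x_lo=-2.4459 |R|=1.5453  x_hi=-0.3339 |R|=0.7218
  mid=-1.38991 |R|=0.57602 →hi
  mid=-1.91790 |R|=0.92127 →hi
  mid=-2.18190 |R|=1.19845 →lo
  mid=-2.04990 |R|=1.05115 →lo
  mid=-1.98390 |R|=0.98403 →hi
  mid=-2.01690 |R|=1.01705 →lo
  mid=-2.00040 |R|=1.00040 →lo
  mid=-1.99215 |R|=0.99218 →hi
  ...
  [-2.00002,-1.99989] ⇒ x*=-2.0000
Stable set (-2.0000, 0).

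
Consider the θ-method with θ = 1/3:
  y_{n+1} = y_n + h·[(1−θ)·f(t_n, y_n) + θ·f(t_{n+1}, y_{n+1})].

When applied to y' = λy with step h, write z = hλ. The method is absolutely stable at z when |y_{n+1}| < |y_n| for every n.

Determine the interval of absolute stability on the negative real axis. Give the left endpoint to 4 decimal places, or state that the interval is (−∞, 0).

Test eqn y'=λy, z=hλ:
  y_{n+1} = y_n + z·[2/3·y_n + 1/3·y_{n+1}] ⇒ (1 − 1/3z)y_{n+1} = (1 + 2/3z)y_n
  so R(z) = (1 + 2/3z)/(1 − 1/3z).

Need |R(x)|<1, x<0.
x=-1.05: |R|=0.2222
R=−1: 1+2/3x = −1+1/3x ⇒ -1/3x=2 ⇒ x=2/(-1/3)=-6.0000
Confirm numerically:
  x=-5.827: |R|=0.98040 <1
  x=-4.434: |R|=0.78935 <1
  x=-3.438: |R|=0.60205 <1
  x=-3.361: |R|=0.58513 <1
  x=-6.416: |R|=1.04418 >1
  x=-6.250: |R|=1.02703 >1
So |R|<1 on (-6.0000, 0).

(-6.0000, 0).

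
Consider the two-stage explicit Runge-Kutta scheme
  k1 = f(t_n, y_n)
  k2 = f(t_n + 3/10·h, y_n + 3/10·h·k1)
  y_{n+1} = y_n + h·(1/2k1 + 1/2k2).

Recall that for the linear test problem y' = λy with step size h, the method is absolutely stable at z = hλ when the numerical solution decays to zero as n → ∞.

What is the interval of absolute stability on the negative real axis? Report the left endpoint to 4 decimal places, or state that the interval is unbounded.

z∈(-6.6667,0).

With y'=λy (z=hλ):
  k1=λy_n ⇒ h·k1=z·y_n;  k2=λ(1+3/10z)y_n ⇒ h·k2=z(1+3/10z)y_n
  y_{n+1}/y_n = 1 + 1/2z + 1/2z(1+3/10z) = 1 + z + 3/20z²
  R(z) = 1 + z + 3/20z².

Find x<0 with |R(x)|<1.
x=-1.12: |R|=0.0682
R=1: x+3/20x²=0 ⇒ x=−20/3=-6.6667; min R=1−1/(4·3/20)=-0.6667>−1
Confirm numerically:
  x=-5.596: |R|=0.10128 <1
  x=-3.780: |R|=0.63674 <1
  x=-3.681: |R|=0.64854 <1
  x=-7.107: |R|=1.46942 >1
  x=-6.895: |R|=1.23615 >1
  x=-6.857: |R|=1.19577 >1
So |R|<1 on (-6.6667, 0).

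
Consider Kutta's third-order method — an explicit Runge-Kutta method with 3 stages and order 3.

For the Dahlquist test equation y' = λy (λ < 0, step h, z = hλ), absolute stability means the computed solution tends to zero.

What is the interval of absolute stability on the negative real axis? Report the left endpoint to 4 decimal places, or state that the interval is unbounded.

On y'=λy, z=hλ:
  order 3, 3-stage ⇒ R(z)=1+z+z^2/2+z^3/6
  (e.g. R(-0.91)=0.37845, |R|=0.37845)

Need |R(x)|<1, x<0.
x=-0.91: |R|=0.3785
|R(-2.64)|=1.2218 |R(-2.61)|=1.1672 |R(-1.1)|=0.2832
Bisect:
  x_lo=-3.0021 |R|=2.0052  x_hi=-0.0668 |R|=0.9354
  mid=-1.53445 |R|=0.04066 →hi
  mid=-2.26827 |R|=0.64081 →hi
  mid=-2.63518 |R|=1.21296 →lo
  mid=-2.45173 |R|=0.90246 →hi
  mid=-2.54346 |R|=1.05121 →lo
  mid=-2.49759 |R|=0.97526 →hi
  mid=-2.52053 |R|=1.01284 →lo
  mid=-2.50906 |R|=0.99395 →hi
  ...
  [-2.51282,-2.51264] ⇒ x*=-2.5127
So |R|<1 on (-2.5127, 0).

z∈(-2.5127,0).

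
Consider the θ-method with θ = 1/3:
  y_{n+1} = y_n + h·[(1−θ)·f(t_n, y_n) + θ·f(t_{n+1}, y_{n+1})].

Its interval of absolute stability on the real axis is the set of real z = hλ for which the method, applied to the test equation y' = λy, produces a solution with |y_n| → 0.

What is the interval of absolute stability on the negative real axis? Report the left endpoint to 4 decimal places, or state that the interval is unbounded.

On y'=λy, z=hλ:
  y_{n+1} = y_n + z·[2/3·y_n + 1/3·y_{n+1}] ⇒ (1 − 1/3z)y_{n+1} = (1 + 2/3z)y_n
  R(z) = (1 + 2/3z)/(1 − 1/3z).

Solve |R(x)|<1 on ℝ⁻.
x=-0.51: |R|=0.5641
R=−1: 1+2/3x = −1+1/3x ⇒ -1/3x=2 ⇒ x=2/(-1/3)=-6.0000
Confirm numerically:
  x=-5.162: |R|=0.89733 <1
  x=-4.657: |R|=0.82460 <1
  x=-2.502: |R|=0.36423 <1
  x=-2.496: |R|=0.36245 <1
  x=-6.430: |R|=1.04560 >1
  x=-6.157: |R|=1.01715 >1
  x=-6.064: |R|=1.00706 >1
Interval (-6.0000, 0).

z∈(-6.0000,0).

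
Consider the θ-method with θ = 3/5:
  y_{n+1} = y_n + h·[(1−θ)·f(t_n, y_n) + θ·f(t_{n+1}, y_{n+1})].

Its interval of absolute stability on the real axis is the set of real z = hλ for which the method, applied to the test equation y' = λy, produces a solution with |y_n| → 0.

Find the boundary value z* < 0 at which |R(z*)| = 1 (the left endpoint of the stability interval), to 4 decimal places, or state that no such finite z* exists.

unbounded; (−∞, 0).

With y'=λy (z=hλ):
  y_{n+1} = y_n + z·[2/5·y_n + 3/5·y_{n+1}] ⇒ (1 − 3/5z)y_{n+1} = (1 + 2/5z)y_n
  ⇒ R(z) = (1 + 2/5z)/(1 − 3/5z).

Need |R(x)|<1, x<0.
x=-1.47: |R|=0.2189
x=-2: |R|=0.0909
x=-10: |R|=0.4286
x=-100: |R|=0.6393
θ=3/5≥1/2 ⇒ |1+2/5x|<|1−3/5x| ∀x<0 ⇒ unbounded interval.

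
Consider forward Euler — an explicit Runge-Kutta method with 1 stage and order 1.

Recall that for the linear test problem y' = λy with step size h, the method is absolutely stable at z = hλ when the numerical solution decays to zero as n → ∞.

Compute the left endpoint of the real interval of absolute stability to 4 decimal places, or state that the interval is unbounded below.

On y'=λy, z=hλ:
  order 1, 1-stage ⇒ R(z)=1+z
  (e.g. R(-1.02)=-0.02000, |R|=0.02000)

Boundary: |R(x)|=1, x<0.
x=-1.02: |R|=0.0200
|R(-1.54)|=0.5400 |R(-0.84)|=0.1600 |R(-0.78)|=0.2200
Bisect:
  x_lo=-2.5865 |R|=1.5865  x_hi=-0.2143 |R|=0.7857
  mid=-1.40041 |R|=0.40041 →hi
  mid=-1.99345 |R|=0.99345 →hi
  mid=-2.28997 |R|=1.28997 →lo
  mid=-2.14171 |R|=1.14171 →lo
  mid=-2.06758 |R|=1.06758 →lo
  mid=-2.03052 |R|=1.03052 →lo
  mid=-2.01198 |R|=1.01198 →lo
  mid=-2.00272 |R|=1.00272 →lo
  mid=-1.99808 |R|=0.99808 →hi
  mid=-2.00040 |R|=1.00040 →lo
  ...
  [-2.00011,-1.99997] ⇒ x*=-2.0000
Stable set (-2.0000, 0).

z* = -2.0000.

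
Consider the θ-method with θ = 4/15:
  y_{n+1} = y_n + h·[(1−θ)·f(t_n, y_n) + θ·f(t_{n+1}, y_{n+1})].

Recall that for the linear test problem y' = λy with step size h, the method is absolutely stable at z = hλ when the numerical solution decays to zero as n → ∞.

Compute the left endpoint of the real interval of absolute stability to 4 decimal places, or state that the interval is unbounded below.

With y'=λy (z=hλ):
  y_{n+1} = y_n + z·[11/15·y_n + 4/15·y_{n+1}] ⇒ (1 − 4/15z)y_{n+1} = (1 + 11/15z)y_n
  Hence R(z) = (1 + 11/15z)/(1 − 4/15z).

Find x<0 with |R(x)|<1.
x=-0.78: |R|=0.3543
R=−1: 1+11/15x = −1+4/15x ⇒ -7/15x=2 ⇒ x=2/(-7/15)=-4.2857
Confirm numerically:
  x=-3.558: |R|=0.82574 <1
  x=-2.014: |R|=0.31029 <1
  x=-1.902: |R|=0.26194 <1
  x=-4.820: |R|=1.10910 >1
  x=-4.617: |R|=1.06929 >1
Interval (-4.2857, 0).

z* = -4.2857.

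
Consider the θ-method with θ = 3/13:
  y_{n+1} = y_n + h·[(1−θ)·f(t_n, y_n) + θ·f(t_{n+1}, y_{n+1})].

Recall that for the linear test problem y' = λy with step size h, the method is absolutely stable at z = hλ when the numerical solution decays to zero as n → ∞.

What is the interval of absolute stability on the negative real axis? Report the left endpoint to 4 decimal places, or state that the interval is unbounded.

With y'=λy (z=hλ):
  y_{n+1} = y_n + z·[10/13·y_n + 3/13·y_{n+1}] ⇒ (1 − 3/13z)y_{n+1} = (1 + 10/13z)y_n
  Hence R(z) = (1 + 10/13z)/(1 − 3/13z).

Find x<0 with |R(x)|<1.
x=-0.72: |R|=0.3826
R=−1: 1+10/13x = −1+3/13x ⇒ -7/13x=2 ⇒ x=2/(-7/13)=-3.7143
Confirm numerically:
  x=-3.186: |R|=0.83607 <1
  x=-2.941: |R|=0.75196 <1
  x=-2.564: |R|=0.61086 <1
  x=-2.165: |R|=0.44370 <1
  x=-4.246: |R|=1.14461 >1
  x=-3.755: |R|=1.01175 >1
Stable set (-3.7143, 0).

z∈(-3.7143,0).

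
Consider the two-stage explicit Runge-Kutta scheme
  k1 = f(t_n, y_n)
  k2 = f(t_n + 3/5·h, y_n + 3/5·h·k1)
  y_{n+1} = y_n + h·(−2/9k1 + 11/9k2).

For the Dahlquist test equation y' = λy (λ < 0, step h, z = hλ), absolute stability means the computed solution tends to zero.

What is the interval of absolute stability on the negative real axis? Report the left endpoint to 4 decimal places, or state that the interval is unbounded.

z∈(-1.3636,0).

Test eqn y'=λy, z=hλ:
  k1=λy_n ⇒ h·k1=z·y_n;  k2=λ(1+3/5z)y_n ⇒ h·k2=z(1+3/5z)y_n
  y_{n+1}/y_n = 1 − 2/9z + 11/9z(1+3/5z) = 1 + z + 11/15z²
  Hence R(z) = 1 + z + 11/15z².

Boundary: |R(x)|=1, x<0.
x=-1.35: |R|=0.9865
R=1: x+11/15x²=0 ⇒ x=−15/11=-1.3636; min R=1−1/(4·11/15)=0.6591>−1
Confirm numerically:
  x=-0.907: |R|=0.69628 <1
  x=-0.885: |R|=0.68936 <1
  x=-0.691: |R|=0.65915 <1
  x=-1.565: |R|=1.23110 >1
  x=-1.529: |R|=1.18542 >1
Stable set (-1.3636, 0).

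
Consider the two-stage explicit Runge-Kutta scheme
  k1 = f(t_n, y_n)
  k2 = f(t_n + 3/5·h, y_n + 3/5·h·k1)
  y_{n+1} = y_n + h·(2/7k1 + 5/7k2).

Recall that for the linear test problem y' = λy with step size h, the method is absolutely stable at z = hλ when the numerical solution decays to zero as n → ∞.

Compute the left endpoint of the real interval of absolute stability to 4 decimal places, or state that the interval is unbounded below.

On y'=λy, z=hλ:
  k1=λy_n ⇒ h·k1=z·y_n;  k2=λ(1+3/5z)y_n ⇒ h·k2=z(1+3/5z)y_n
  y_{n+1}/y_n = 1 + 2/7z + 5/7z(1+3/5z) = 1 + z + 3/7z²
  ⇒ R(z) = 1 + z + 3/7z².

Need |R(x)|<1, x<0.
x=-0.68: |R|=0.5182
R=1: x+3/7x²=0 ⇒ x=−7/3=-2.3333; min R=1−1/(4·3/7)=0.4167>−1
Confirm numerically:
  x=-2.222: |R|=0.89398 <1
  x=-1.205: |R|=0.41730 <1
  x=-0.963: |R|=0.43444 <1
  x=-2.714: |R|=1.44277 >1
  x=-2.462: |R|=1.13576 >1
  x=-2.355: |R|=1.02187 >1
Interval (-2.3333, 0).

left endpoint -2.3333.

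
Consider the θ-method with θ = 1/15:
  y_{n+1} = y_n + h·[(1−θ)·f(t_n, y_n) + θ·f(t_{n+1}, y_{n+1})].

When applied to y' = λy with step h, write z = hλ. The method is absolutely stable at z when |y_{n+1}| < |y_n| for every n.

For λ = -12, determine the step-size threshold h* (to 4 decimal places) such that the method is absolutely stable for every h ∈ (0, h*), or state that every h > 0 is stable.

(-2.3077,0); λ=-12 ⇒ h* = (30/13)/12 = 0.1923.

Test eqn y'=λy, z=hλ:
  y_{n+1} = y_n + z·[14/15·y_n + 1/15·y_{n+1}] ⇒ (1 − 1/15z)y_{n+1} = (1 + 14/15z)y_n
  so R(z) = (1 + 14/15z)/(1 − 1/15z).

Boundary: |R(x)|=1, x<0.
x=-0.99: |R|=0.0713
R=−1: 1+14/15x = −1+1/15x ⇒ -13/15x=2 ⇒ x=2/(-13/15)=-2.3077
Confirm numerically:
  x=-1.430: |R|=0.30554 <1
  x=-1.365: |R|=0.25115 <1
  x=-1.190: |R|=0.10253 <1
  x=-1.084: |R|=0.01094 <1
  x=-2.885: |R|=1.41963 >1
  x=-2.819: |R|=1.37303 >1
  x=-2.509: |R|=1.14947 >1
So |R|<1 on (-2.3077, 0).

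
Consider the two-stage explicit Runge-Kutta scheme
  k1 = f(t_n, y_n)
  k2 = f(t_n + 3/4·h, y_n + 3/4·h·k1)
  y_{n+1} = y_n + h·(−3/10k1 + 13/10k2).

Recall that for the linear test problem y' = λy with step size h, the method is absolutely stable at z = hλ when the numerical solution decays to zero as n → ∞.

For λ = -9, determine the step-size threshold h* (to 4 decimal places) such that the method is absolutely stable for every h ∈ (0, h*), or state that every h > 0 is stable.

(-1.0256,0); λ=-9 ⇒ h* = (40/39)/9 = 0.1140.

On y'=λy, z=hλ:
  k1=λy_n ⇒ h·k1=z·y_n;  k2=λ(1+3/4z)y_n ⇒ h·k2=z(1+3/4z)y_n
  y_{n+1}/y_n = 1 − 3/10z + 13/10z(1+3/4z) = 1 + z + 39/40z²
  so R(z) = 1 + z + 39/40z².

Need |R(x)|<1, x<0.
x=-1.43: |R|=1.5638
R=1: x+39/40x²=0 ⇒ x=−40/39=-1.0256; min R=1−1/(4·39/40)=0.7436>−1
Confirm numerically:
  x=-0.940: |R|=0.92151 <1
  x=-0.641: |R|=0.75961 <1
  x=-0.621: |R|=0.75500 <1
  x=-0.574: |R|=0.74724 <1
  x=-1.549: |R|=1.79042 >1
  x=-1.524: |R|=1.74051 >1
  x=-1.136: |R|=1.12223 >1
Stable set (-1.0256, 0).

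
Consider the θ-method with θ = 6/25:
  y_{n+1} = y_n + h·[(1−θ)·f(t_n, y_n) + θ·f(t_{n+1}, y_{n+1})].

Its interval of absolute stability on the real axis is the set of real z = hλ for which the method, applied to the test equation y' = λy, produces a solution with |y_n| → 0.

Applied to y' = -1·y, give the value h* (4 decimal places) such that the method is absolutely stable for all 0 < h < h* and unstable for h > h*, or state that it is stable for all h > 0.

Test eqn y'=λy, z=hλ:
  y_{n+1} = y_n + z·[19/25·y_n + 6/25·y_{n+1}] ⇒ (1 − 6/25z)y_{n+1} = (1 + 19/25z)y_n
  ⇒ R(z) = (1 + 19/25z)/(1 − 6/25z).

Solve |R(x)|<1 on ℝ⁻.
x=-1.41: |R|=0.0535
R=−1: 1+19/25x = −1+6/25x ⇒ -13/25x=2 ⇒ x=2/(-13/25)=-3.8462
Confirm numerically:
  x=-3.566: |R|=0.92150 <1
  x=-2.912: |R|=0.71407 <1
  x=-1.881: |R|=0.29595 <1
  x=-4.069: |R|=1.05863 >1
  x=-4.040: |R|=1.05118 >1
  x=-4.000: |R|=1.04082 >1
Interval (-3.8462, 0).

(-3.8462,0); λ=-1 ⇒ h* = (50/13)/1 = 3.8462.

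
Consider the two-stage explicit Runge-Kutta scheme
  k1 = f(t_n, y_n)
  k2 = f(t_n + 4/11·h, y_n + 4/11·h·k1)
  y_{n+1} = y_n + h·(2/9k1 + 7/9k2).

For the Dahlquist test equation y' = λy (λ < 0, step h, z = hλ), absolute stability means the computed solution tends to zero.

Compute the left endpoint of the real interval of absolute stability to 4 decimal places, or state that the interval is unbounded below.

With y'=λy (z=hλ):
  k1=λy_n ⇒ h·k1=z·y_n;  k2=λ(1+4/11z)y_n ⇒ h·k2=z(1+4/11z)y_n
  y_{n+1}/y_n = 1 + 2/9z + 7/9z(1+4/11z) = 1 + z + 28/99z²
  R(z) = 1 + z + 28/99z².

Solve |R(x)|<1 on ℝ⁻.
x=-0.32: |R|=0.7090
R=1: x+28/99x²=0 ⇒ x=−99/28=-3.5357; min R=1−1/(4·28/99)=0.1161>−1
Confirm numerically:
  x=-3.057: |R|=0.58610 <1
  x=-2.850: |R|=0.44727 <1
  x=-1.895: |R|=0.12064 <1
  x=-1.711: |R|=0.11699 <1
  x=-3.855: |R|=1.34812 >1
  x=-3.786: |R|=1.26800 >1
  x=-3.594: |R|=1.05925 >1
So |R|<1 on (-3.5357, 0).

z* = -3.5357.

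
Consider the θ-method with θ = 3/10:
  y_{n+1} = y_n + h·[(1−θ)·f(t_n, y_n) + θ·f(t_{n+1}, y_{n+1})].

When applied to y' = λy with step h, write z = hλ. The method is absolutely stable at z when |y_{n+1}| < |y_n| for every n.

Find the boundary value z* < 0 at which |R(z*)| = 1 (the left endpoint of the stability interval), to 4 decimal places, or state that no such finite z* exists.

left endpoint -5.0000.

On y'=λy, z=hλ:
  y_{n+1} = y_n + z·[7/10·y_n + 3/10·y_{n+1}] ⇒ (1 − 3/10z)y_{n+1} = (1 + 7/10z)y_n
  R(z) = (1 + 7/10z)/(1 − 3/10z).

Boundary: |R(x)|=1, x<0.
x=-1.37: |R|=0.0291
R=−1: 1+7/10x = −1+3/10x ⇒ -2/5x=2 ⇒ x=2/(-2/5)=-5.0000
Confirm numerically:
  x=-4.969: |R|=0.99502 <1
  x=-3.546: |R|=0.71819 <1
  x=-2.998: |R|=0.57839 <1
  x=-2.051: |R|=0.26973 <1
  x=-5.462: |R|=1.07004 >1
  x=-5.372: |R|=1.05698 >1
  x=-5.117: |R|=1.01846 >1
Interval (-5.0000, 0).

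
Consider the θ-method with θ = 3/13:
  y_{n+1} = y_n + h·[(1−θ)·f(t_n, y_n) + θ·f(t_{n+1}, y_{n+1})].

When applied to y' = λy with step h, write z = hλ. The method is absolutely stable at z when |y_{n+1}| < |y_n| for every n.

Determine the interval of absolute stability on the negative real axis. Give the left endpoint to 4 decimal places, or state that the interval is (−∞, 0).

z∈(-3.7143,0).

Set f=λy, z=hλ:
  y_{n+1} = y_n + z·[10/13·y_n + 3/13·y_{n+1}] ⇒ (1 − 3/13z)y_{n+1} = (1 + 10/13z)y_n
  R(z) = (1 + 10/13z)/(1 − 3/13z).

Boundary: |R(x)|=1, x<0.
x=-1.18: |R|=0.0726
R=−1: 1+10/13x = −1+3/13x ⇒ -7/13x=2 ⇒ x=2/(-7/13)=-3.7143
Confirm numerically:
  x=-3.243: |R|=0.85486 <1
  x=-3.008: |R|=0.77552 <1
  x=-2.703: |R|=0.66465 <1
  x=-1.640: |R|=0.18973 <1
  x=-3.955: |R|=1.06777 >1
  x=-3.807: |R|=1.02658 >1
So |R|<1 on (-3.7143, 0).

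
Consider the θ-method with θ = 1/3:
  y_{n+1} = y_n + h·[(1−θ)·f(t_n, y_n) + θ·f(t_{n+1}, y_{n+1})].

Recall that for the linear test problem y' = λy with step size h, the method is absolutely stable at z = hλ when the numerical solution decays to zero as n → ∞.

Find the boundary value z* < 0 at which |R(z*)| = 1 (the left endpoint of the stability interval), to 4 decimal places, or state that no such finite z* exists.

Set f=λy, z=hλ:
  y_{n+1} = y_n + z·[2/3·y_n + 1/3·y_{n+1}] ⇒ (1 − 1/3z)y_{n+1} = (1 + 2/3z)y_n
  Hence R(z) = (1 + 2/3z)/(1 − 1/3z).

Find x<0 with |R(x)|<1.
x=-0.98: |R|=0.2613
R=−1: 1+2/3x = −1+1/3x ⇒ -1/3x=2 ⇒ x=2/(-1/3)=-6.0000
Confirm numerically:
  x=-4.951: |R|=0.86807 <1
  x=-3.699: |R|=0.65652 <1
  x=-2.902: |R|=0.47509 <1
  x=-6.202: |R|=1.02195 >1
  x=-6.197: |R|=1.02142 >1
Stable set (-6.0000, 0).

z* = -6.0000.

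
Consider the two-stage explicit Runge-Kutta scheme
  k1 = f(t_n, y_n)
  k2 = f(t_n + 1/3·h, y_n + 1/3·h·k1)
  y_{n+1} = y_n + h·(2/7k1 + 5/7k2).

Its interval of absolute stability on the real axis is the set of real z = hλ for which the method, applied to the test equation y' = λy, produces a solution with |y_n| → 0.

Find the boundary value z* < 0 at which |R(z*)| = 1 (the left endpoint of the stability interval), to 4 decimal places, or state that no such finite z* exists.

Test eqn y'=λy, z=hλ:
  k1=λy_n ⇒ h·k1=z·y_n;  k2=λ(1+1/3z)y_n ⇒ h·k2=z(1+1/3z)y_n
  y_{n+1}/y_n = 1 + 2/7z + 5/7z(1+1/3z) = 1 + z + 5/21z²
  ⇒ R(z) = 1 + z + 5/21z².

Boundary: |R(x)|=1, x<0.
x=-1.03: |R|=0.2226
R=1: x+5/21x²=0 ⇒ x=−21/5=-4.2000; min R=1−1/(4·5/21)=-0.0500>−1
Confirm numerically:
  x=-2.876: |R|=0.09338 <1
  x=-2.248: |R|=0.04478 <1
  x=-1.881: |R|=0.03858 <1
  x=-1.791: |R|=0.02727 <1
  x=-4.686: |R|=1.54224 >1
  x=-4.596: |R|=1.43334 >1
Interval (-4.2000, 0).

left endpoint -4.2000.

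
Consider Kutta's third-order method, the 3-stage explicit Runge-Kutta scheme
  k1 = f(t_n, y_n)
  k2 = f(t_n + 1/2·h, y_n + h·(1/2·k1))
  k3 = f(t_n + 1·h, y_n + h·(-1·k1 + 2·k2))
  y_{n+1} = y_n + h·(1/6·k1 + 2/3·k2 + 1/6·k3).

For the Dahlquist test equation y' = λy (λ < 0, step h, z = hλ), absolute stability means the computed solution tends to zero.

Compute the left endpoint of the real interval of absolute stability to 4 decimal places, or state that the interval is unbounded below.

left endpoint -2.5127.

Set f=λy, z=hλ:
  order 3, 3-stage ⇒ R(z)=1+z+z^2/2+z^3/6
  (e.g. R(-1.47)=0.08103, |R|=0.08103)

Boundary: |R(x)|=1, x<0.
x=-1.47: |R|=0.0810
|R(-2.22)|=0.5793 |R(-1.98)|=0.3135 |R(-1.24)|=0.2110
Bisect:
  x_lo=-3.2232 |R|=2.6096  x_hi=-0.3714 |R|=0.6890
  mid=-1.79729 |R|=0.14978 →hi
  mid=-2.51024 |R|=0.99588 →hi
  mid=-2.86672 |R|=1.68416 →lo
  mid=-2.68848 |R|=1.31320 →lo
  mid=-2.59936 |R|=1.14819 →lo
  mid=-2.55480 |R|=1.07049 →lo
  mid=-2.53252 |R|=1.03281 →lo
  mid=-2.52138 |R|=1.01425 →lo
  mid=-2.51581 |R|=1.00504 →lo
  ...
  [-2.51285,-2.51268] ⇒ x*=-2.5127
Interval (-2.5127, 0).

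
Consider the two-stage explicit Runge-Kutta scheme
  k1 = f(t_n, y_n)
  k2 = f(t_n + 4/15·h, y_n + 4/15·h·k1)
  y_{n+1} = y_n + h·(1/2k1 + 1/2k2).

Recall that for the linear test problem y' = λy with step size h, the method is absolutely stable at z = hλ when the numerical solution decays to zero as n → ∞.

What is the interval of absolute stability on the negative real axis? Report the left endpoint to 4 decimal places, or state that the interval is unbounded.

With y'=λy (z=hλ):
  k1=λy_n ⇒ h·k1=z·y_n;  k2=λ(1+4/15z)y_n ⇒ h·k2=z(1+4/15z)y_n
  y_{n+1}/y_n = 1 + 1/2z + 1/2z(1+4/15z) = 1 + z + 2/15z²
  ⇒ R(z) = 1 + z + 2/15z².

Solve |R(x)|<1 on ℝ⁻.
x=-0.7: |R|=0.3653
R=1: x+2/15x²=0 ⇒ x=−15/2=-7.5000; min R=1−1/(4·2/15)=-0.8750>−1
Confirm numerically:
  x=-7.327: |R|=0.83099 <1
  x=-6.314: |R|=0.00155 <1
  x=-5.869: |R|=0.27631 <1
  x=-3.355: |R|=0.85420 <1
  x=-7.949: |R|=1.47588 >1
  x=-7.783: |R|=1.29368 >1
  x=-7.644: |R|=1.14676 >1
So |R|<1 on (-7.5000, 0).

z∈(-7.5000,0).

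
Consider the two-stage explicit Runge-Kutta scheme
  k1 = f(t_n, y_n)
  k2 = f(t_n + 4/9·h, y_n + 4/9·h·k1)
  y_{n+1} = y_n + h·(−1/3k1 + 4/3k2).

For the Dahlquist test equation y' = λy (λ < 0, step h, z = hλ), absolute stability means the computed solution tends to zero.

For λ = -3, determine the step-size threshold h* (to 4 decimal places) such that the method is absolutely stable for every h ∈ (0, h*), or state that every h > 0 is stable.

(-1.6875,0); λ=-3 ⇒ h* = (27/16)/3 = 0.5625.

Test eqn y'=λy, z=hλ:
  k1=λy_n ⇒ h·k1=z·y_n;  k2=λ(1+4/9z)y_n ⇒ h·k2=z(1+4/9z)y_n
  y_{n+1}/y_n = 1 − 1/3z + 4/3z(1+4/9z) = 1 + z + 16/27z²
  Hence R(z) = 1 + z + 16/27z².

Need |R(x)|<1, x<0.
x=-0.64: |R|=0.6027
R=1: x+16/27x²=0 ⇒ x=−27/16=-1.6875; min R=1−1/(4·16/27)=0.5781>−1
Confirm numerically:
  x=-1.601: |R|=0.91793 <1
  x=-1.429: |R|=0.78110 <1
  x=-0.962: |R|=0.58641 <1
  x=-2.264: |R|=1.77345 >1
  x=-2.064: |R|=1.46050 >1
  x=-1.842: |R|=1.16865 >1
So |R|<1 on (-1.6875, 0).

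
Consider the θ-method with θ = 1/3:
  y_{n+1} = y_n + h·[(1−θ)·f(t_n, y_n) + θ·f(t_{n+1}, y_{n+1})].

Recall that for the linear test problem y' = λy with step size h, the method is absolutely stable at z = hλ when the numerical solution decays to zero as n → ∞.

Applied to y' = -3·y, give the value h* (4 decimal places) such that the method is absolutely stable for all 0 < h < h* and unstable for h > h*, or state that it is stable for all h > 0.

(-6.0000,0); λ=-3 ⇒ h* = (6)/3 = 2.0000.

Test eqn y'=λy, z=hλ:
  y_{n+1} = y_n + z·[2/3·y_n + 1/3·y_{n+1}] ⇒ (1 − 1/3z)y_{n+1} = (1 + 2/3z)y_n
  so R(z) = (1 + 2/3z)/(1 − 1/3z).

Need |R(x)|<1, x<0.
x=-0.72: |R|=0.4194
R=−1: 1+2/3x = −1+1/3x ⇒ -1/3x=2 ⇒ x=2/(-1/3)=-6.0000
Confirm numerically:
  x=-4.707: |R|=0.83223 <1
  x=-3.345: |R|=0.58156 <1
  x=-2.819: |R|=0.45334 <1
  x=-6.310: |R|=1.03330 >1
  x=-6.162: |R|=1.01768 >1
So |R|<1 on (-6.0000, 0).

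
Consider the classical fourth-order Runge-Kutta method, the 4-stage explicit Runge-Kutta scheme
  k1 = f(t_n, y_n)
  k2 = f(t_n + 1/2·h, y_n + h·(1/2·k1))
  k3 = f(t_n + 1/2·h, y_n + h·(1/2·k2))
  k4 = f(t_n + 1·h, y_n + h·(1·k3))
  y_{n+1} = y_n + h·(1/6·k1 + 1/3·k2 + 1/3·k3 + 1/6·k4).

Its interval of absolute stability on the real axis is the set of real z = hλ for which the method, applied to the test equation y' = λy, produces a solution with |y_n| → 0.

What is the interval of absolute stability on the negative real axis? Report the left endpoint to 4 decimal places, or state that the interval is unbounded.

z∈(-2.7853,0).

Test eqn y'=λy, z=hλ:
  order 4, 4-stage ⇒ R(z)=1+z+z^2/2+z^3/6+z^4/24
  (e.g. R(-1.56)=0.27083, |R|=0.27083)

Solve |R(x)|<1 on ℝ⁻.
x=-1.56: |R|=0.2708
|R(-2.93)|=1.2410 |R(-1.57)|=0.2706 |R(-1.07)|=0.3529
Bisect:
  x_lo=-3.4274 |R|=2.4854  x_hi=-0.2219 |R|=0.8010
  mid=-1.82463 |R|=0.28939 →hi
  mid=-2.62600 |R|=0.78522 →hi
  mid=-3.02668 |R|=1.42926 →lo
  mid=-2.82634 |R|=1.06367 →lo
  mid=-2.72617 |R|=0.91446 →hi
  mid=-2.77625 |R|=0.98646 →hi
  mid=-2.80130 |R|=1.02440 →lo
  mid=-2.78878 |R|=1.00526 →lo
  mid=-2.78252 |R|=0.99582 →hi
  ...
  [-2.78545,-2.78525] ⇒ x*=-2.7853
Stable set (-2.7853, 0).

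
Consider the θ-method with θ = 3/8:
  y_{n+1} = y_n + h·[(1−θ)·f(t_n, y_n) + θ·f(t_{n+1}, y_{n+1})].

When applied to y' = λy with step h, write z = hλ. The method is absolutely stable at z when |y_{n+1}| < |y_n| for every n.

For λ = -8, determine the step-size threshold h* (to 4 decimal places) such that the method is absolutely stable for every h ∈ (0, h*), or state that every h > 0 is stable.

On y'=λy, z=hλ:
  y_{n+1} = y_n + z·[5/8·y_n + 3/8·y_{n+1}] ⇒ (1 − 3/8z)y_{n+1} = (1 + 5/8z)y_n
  Hence R(z) = (1 + 5/8z)/(1 − 3/8z).

Need |R(x)|<1, x<0.
x=-0.86: |R|=0.3497
R=−1: 1+5/8x = −1+3/8x ⇒ -1/4x=2 ⇒ x=2/(-1/4)=-8.0000
Confirm numerically:
  x=-4.972: |R|=0.73573 <1
  x=-4.009: |R|=0.60144 <1
  x=-3.430: |R|=0.50027 <1
  x=-8.480: |R|=1.02871 >1
  x=-8.408: |R|=1.02456 >1
So |R|<1 on (-8.0000, 0).

(-8.0000,0); λ=-8 ⇒ h* = (8)/8 = 1.0000.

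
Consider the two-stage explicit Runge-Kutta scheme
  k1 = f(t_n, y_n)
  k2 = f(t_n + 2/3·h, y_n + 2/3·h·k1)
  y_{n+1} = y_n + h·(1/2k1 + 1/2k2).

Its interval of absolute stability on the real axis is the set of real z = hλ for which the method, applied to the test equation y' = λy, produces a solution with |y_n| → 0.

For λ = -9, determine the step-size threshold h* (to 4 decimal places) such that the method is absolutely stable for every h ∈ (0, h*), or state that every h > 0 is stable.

(-3.0000,0); λ=-9 ⇒ h* = (3)/9 = 0.3333.

With y'=λy (z=hλ):
  k1=λy_n ⇒ h·k1=z·y_n;  k2=λ(1+2/3z)y_n ⇒ h·k2=z(1+2/3z)y_n
  y_{n+1}/y_n = 1 + 1/2z + 1/2z(1+2/3z) = 1 + z + 1/3z²
  R(z) = 1 + z + 1/3z².

Find x<0 with |R(x)|<1.
x=-0.39: |R|=0.6607
R=1: x+1/3x²=0 ⇒ x=−3=-3.0000; min R=1−1/(4·1/3)=0.2500>−1
Confirm numerically:
  x=-2.312: |R|=0.46978 <1
  x=-2.082: |R|=0.36291 <1
  x=-1.751: |R|=0.27100 <1
  x=-1.367: |R|=0.25590 <1
  x=-3.588: |R|=1.70325 >1
  x=-3.361: |R|=1.40444 >1
  x=-3.266: |R|=1.28959 >1
Interval (-3.0000, 0).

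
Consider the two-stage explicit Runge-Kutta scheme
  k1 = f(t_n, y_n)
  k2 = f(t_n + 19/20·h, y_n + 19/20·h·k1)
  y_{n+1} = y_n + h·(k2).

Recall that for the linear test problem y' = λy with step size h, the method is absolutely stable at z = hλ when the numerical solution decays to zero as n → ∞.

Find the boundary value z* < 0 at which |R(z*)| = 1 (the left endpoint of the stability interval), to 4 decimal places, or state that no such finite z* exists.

On y'=λy, z=hλ:
  k1=λy_n ⇒ h·k1=z·y_n;  k2=λ(1+19/20z)y_n ⇒ h·k2=z(1+19/20z)y_n
  y_{n+1}/y_n = 1 + z(1+19/20z) = 1 + z + 19/20z²
  R(z) = 1 + z + 19/20z².

Find x<0 with |R(x)|<1.
x=-0.55: |R|=0.7374
R=1: x+19/20x²=0 ⇒ x=−20/19=-1.0526; min R=1−1/(4·19/20)=0.7368>−1
Confirm numerically:
  x=-0.809: |R|=0.81276 <1
  x=-0.575: |R|=0.73909 <1
  x=-0.495: |R|=0.73777 <1
  x=-1.574: |R|=1.77960 >1
  x=-1.118: |R|=1.06943 >1
So |R|<1 on (-1.0526, 0).

left endpoint -1.0526.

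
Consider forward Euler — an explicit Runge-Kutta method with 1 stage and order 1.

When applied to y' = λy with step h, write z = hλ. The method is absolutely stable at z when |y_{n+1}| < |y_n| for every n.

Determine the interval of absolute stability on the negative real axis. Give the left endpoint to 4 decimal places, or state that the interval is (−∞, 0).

z∈(-2.0000,0).

Set f=λy, z=hλ:
  order 1, 1-stage ⇒ R(z)=1+z
  (e.g. R(-1.65)=-0.65000, |R|=0.65000)

Boundary: |R(x)|=1, x<0.
x=-1.65: |R|=0.6500
|R(-1.62)|=0.6200 |R(-1.42)|=0.4200 |R(-0.58)|=0.4200
Bisect:
  x_lo=-2.6085 |R|=1.6085  x_hi=-0.3787 |R|=0.6213
  mid=-1.49360 |R|=0.49360 →hi
  mid=-2.05105 |R|=1.05105 →lo
  mid=-1.77232 |R|=0.77232 →hi
  mid=-1.91169 |R|=0.91169 →hi
  mid=-1.98137 |R|=0.98137 →hi
  mid=-2.01621 |R|=1.01621 →lo
  mid=-1.99879 |R|=0.99879 →hi
  mid=-2.00750 |R|=1.00750 →lo
  mid=-2.00314 |R|=1.00314 →lo
  ...
  [-2.00001,-1.99988] ⇒ x*=-2.0000
Stable set (-2.0000, 0).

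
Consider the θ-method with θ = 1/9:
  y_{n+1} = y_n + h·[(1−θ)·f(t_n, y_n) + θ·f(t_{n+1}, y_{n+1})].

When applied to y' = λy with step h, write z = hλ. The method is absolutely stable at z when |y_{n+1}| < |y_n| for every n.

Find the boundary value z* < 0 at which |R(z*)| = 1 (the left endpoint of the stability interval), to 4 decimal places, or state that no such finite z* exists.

left endpoint -2.5714.

Test eqn y'=λy, z=hλ:
  y_{n+1} = y_n + z·[8/9·y_n + 1/9·y_{n+1}] ⇒ (1 − 1/9z)y_{n+1} = (1 + 8/9z)y_n
  so R(z) = (1 + 8/9z)/(1 − 1/9z).

Find x<0 with |R(x)|<1.
x=-1.34: |R|=0.1663
R=−1: 1+8/9x = −1+1/9x ⇒ -7/9x=2 ⇒ x=2/(-7/9)=-2.5714
Confirm numerically:
  x=-2.001: |R|=0.63703 <1
  x=-1.817: |R|=0.51179 <1
  x=-1.184: |R|=0.04635 <1
  x=-1.151: |R|=0.02049 <1
  x=-3.132: |R|=1.32344 >1
  x=-2.977: |R|=1.23704 >1
Stable set (-2.5714, 0).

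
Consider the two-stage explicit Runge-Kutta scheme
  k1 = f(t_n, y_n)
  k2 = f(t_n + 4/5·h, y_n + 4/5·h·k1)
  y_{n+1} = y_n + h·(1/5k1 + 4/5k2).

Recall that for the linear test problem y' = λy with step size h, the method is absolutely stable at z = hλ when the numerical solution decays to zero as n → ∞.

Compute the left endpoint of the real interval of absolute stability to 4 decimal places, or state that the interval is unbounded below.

left endpoint -1.5625.

On y'=λy, z=hλ:
  k1=λy_n ⇒ h·k1=z·y_n;  k2=λ(1+4/5z)y_n ⇒ h·k2=z(1+4/5z)y_n
  y_{n+1}/y_n = 1 + 1/5z + 4/5z(1+4/5z) = 1 + z + 16/25z²
  ⇒ R(z) = 1 + z + 16/25z².

Boundary: |R(x)|=1, x<0.
x=-0.94: |R|=0.6255
R=1: x+16/25x²=0 ⇒ x=−25/16=-1.5625; min R=1−1/(4·16/25)=0.6094>−1
Confirm numerically:
  x=-1.345: |R|=0.81278 <1
  x=-1.063: |R|=0.66018 <1
  x=-0.714: |R|=0.61227 <1
  x=-2.131: |R|=1.77534 >1
  x=-2.089: |R|=1.70391 >1
So |R|<1 on (-1.5625, 0).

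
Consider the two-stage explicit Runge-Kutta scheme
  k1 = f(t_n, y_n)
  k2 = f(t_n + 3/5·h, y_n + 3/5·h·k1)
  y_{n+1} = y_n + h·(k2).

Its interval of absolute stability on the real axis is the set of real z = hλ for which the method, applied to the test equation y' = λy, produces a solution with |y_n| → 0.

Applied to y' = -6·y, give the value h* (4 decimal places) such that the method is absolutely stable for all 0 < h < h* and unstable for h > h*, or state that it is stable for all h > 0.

Test eqn y'=λy, z=hλ:
  k1=λy_n ⇒ h·k1=z·y_n;  k2=λ(1+3/5z)y_n ⇒ h·k2=z(1+3/5z)y_n
  y_{n+1}/y_n = 1 + z(1+3/5z) = 1 + z + 3/5z²
  ⇒ R(z) = 1 + z + 3/5z².

Find x<0 with |R(x)|<1.
x=-0.41: |R|=0.6909
R=1: x+3/5x²=0 ⇒ x=−5/3=-1.6667; min R=1−1/(4·3/5)=0.5833>−1
Confirm numerically:
  x=-1.634: |R|=0.96797 <1
  x=-1.054: |R|=0.61255 <1
  x=-0.722: |R|=0.59077 <1
  x=-2.116: |R|=1.57047 >1
  x=-2.015: |R|=1.42114 >1
Interval (-1.6667, 0).

(-1.6667,0); λ=-6 ⇒ h* = (5/3)/6 = 0.2778.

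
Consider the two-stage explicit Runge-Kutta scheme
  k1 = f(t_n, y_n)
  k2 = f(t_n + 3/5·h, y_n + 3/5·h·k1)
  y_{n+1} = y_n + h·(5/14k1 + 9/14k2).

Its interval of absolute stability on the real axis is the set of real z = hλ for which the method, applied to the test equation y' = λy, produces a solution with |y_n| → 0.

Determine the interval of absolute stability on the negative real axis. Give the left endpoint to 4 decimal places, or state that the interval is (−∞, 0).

(-2.5926, 0).

On y'=λy, z=hλ:
  k1=λy_n ⇒ h·k1=z·y_n;  k2=λ(1+3/5z)y_n ⇒ h·k2=z(1+3/5z)y_n
  y_{n+1}/y_n = 1 + 5/14z + 9/14z(1+3/5z) = 1 + z + 27/70z²
  Hence R(z) = 1 + z + 27/70z².

Boundary: |R(x)|=1, x<0.
x=-1.61: |R|=0.3898
R=1: x+27/70x²=0 ⇒ x=−70/27=-2.5926; min R=1−1/(4·27/70)=0.3519>−1
Confirm numerically:
  x=-1.939: |R|=0.51118 <1
  x=-1.556: |R|=0.37787 <1
  x=-1.349: |R|=0.35292 <1
  x=-3.031: |R|=1.51254 >1
  x=-2.771: |R|=1.19068 >1
So |R|<1 on (-2.5926, 0).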